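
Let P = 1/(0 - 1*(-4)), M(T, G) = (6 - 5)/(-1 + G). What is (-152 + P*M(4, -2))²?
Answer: 3330625/144 ≈ 23129.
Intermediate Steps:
M(T, G) = 1/(-1 + G)
P = ¼ (P = 1/(0 + 4) = 1/4 = ¼ ≈ 0.25000)
(-152 + P*M(4, -2))² = (-152 + 1/(4*(-1 - 2)))² = (-152 + (¼)/(-3))² = (-152 + (¼)*(-⅓))² = (-152 - 1/12)² = (-1825/12)² = 3330625/144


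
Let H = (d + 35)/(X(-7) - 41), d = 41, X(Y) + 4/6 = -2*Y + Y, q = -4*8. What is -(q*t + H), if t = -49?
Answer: -40711/26 ≈ -1565.8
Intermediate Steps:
q = -32
X(Y) = -⅔ - Y (X(Y) = -⅔ + (-2*Y + Y) = -⅔ - Y)
H = -57/26 (H = (41 + 35)/((-⅔ - 1*(-7)) - 41) = 76/((-⅔ + 7) - 41) = 76/(19/3 - 41) = 76/(-104/3) = 76*(-3/104) = -57/26 ≈ -2.1923)
-(q*t + H) = -(-32*(-49) - 57/26) = -(1568 - 57/26) = -1*40711/26 = -40711/26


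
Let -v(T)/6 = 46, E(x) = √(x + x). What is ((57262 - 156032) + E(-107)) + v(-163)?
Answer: -99046 + I*√214 ≈ -99046.0 + 14.629*I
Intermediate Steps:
E(x) = √2*√x (E(x) = √(2*x) = √2*√x)
v(T) = -276 (v(T) = -6*46 = -276)
((57262 - 156032) + E(-107)) + v(-163) = ((57262 - 156032) + √2*√(-107)) - 276 = (-98770 + √2*(I*√107)) - 276 = (-98770 + I*√214) - 276 = -99046 + I*√214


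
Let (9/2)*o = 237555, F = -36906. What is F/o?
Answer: -18453/26395 ≈ -0.69911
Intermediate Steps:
o = 52790 (o = (2/9)*237555 = 52790)
F/o = -36906/52790 = -36906*1/52790 = -18453/26395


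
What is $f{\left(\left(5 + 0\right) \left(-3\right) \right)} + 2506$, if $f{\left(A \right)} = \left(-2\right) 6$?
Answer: $2494$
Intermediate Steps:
$f{\left(A \right)} = -12$
$f{\left(\left(5 + 0\right) \left(-3\right) \right)} + 2506 = -12 + 2506 = 2494$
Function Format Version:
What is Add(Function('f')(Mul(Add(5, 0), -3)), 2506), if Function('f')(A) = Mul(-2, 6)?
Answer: 2494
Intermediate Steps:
Function('f')(A) = -12
Add(Function('f')(Mul(Add(5, 0), -3)), 2506) = Add(-12, 2506) = 2494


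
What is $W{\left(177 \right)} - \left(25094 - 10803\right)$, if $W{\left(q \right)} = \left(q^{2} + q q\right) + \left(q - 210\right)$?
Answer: $48334$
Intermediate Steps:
$W{\left(q \right)} = -210 + q + 2 q^{2}$ ($W{\left(q \right)} = \left(q^{2} + q^{2}\right) + \left(-210 + q\right) = 2 q^{2} + \left(-210 + q\right) = -210 + q + 2 q^{2}$)
$W{\left(177 \right)} - \left(25094 - 10803\right) = \left(-210 + 177 + 2 \cdot 177^{2}\right) - \left(25094 - 10803\right) = \left(-210 + 177 + 2 \cdot 31329\right) - \left(25094 - 10803\right) = \left(-210 + 177 + 62658\right) - 14291 = 62625 - 14291 = 48334$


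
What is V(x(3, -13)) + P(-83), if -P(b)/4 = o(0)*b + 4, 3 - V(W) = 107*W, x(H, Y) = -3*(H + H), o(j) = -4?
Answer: 585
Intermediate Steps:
x(H, Y) = -6*H
V(W) = 3 - 107*W
P(b) = -16 + 16*b (P(b) = -4*(-4*b + 4) = -4*(4 - 4*b) = -16 + 16*b)
V(x(3, -13)) + P(-83) = (3 - (-642)*3) + (-16 + 16*(-83)) = (3 - 107*(-18)) + (-16 - 1328) = (3 + 1926) - 1344 = 1929 - 1344 = 585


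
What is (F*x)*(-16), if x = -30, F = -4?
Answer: -1920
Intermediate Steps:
(F*x)*(-16) = -4*(-30)*(-16) = 120*(-16) = -1920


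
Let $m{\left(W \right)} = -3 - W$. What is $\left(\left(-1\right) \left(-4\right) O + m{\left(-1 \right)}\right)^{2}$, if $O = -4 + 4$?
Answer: $4$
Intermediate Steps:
$O = 0$
$\left(\left(-1\right) \left(-4\right) O + m{\left(-1 \right)}\right)^{2} = \left(\left(-1\right) \left(-4\right) 0 - 2\right)^{2} = \left(4 \cdot 0 + \left(-3 + 1\right)\right)^{2} = \left(0 - 2\right)^{2} = \left(-2\right)^{2} = 4$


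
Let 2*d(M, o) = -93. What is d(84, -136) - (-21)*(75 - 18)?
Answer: 2301/2 ≈ 1150.5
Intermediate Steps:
d(M, o) = -93/2 (d(M, o) = (1/2)*(-93) = -93/2)
d(84, -136) - (-21)*(75 - 18) = -93/2 - (-21)*(75 - 18) = -93/2 - (-21)*57 = -93/2 - 1*(-1197) = -93/2 + 1197 = 2301/2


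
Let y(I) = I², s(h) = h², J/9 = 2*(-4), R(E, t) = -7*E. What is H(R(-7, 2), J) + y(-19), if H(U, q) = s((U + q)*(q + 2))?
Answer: 2592461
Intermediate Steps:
J = -72 (J = 9*(2*(-4)) = 9*(-8) = -72)
H(U, q) = (2 + q)²*(U + q)² (H(U, q) = ((U + q)*(q + 2))² = ((U + q)*(2 + q))² = ((2 + q)*(U + q))² = (2 + q)²*(U + q)²)
H(R(-7, 2), J) + y(-19) = ((-72)² + 2*(-7*(-7)) + 2*(-72) - 7*(-7)*(-72))² + (-19)² = (5184 + 2*49 - 144 + 49*(-72))² + 361 = (5184 + 98 - 144 - 3528)² + 361 = 1610² + 361 = 2592100 + 361 = 2592461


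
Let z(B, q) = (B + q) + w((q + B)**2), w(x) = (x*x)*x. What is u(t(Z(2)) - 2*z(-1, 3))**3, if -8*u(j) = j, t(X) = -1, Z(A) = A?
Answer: 2352637/512 ≈ 4595.0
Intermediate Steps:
w(x) = x**3 (w(x) = x**2*x = x**3)
z(B, q) = B + q + (B + q)**6 (z(B, q) = (B + q) + ((q + B)**2)**3 = (B + q) + ((B + q)**2)**3 = (B + q) + (B + q)**6 = B + q + (B + q)**6)
u(j) = -j/8
u(t(Z(2)) - 2*z(-1, 3))**3 = (-(-1 - 2*(-1 + 3 + (-1 + 3)**6))/8)**3 = (-(-1 - 2*(-1 + 3 + 2**6))/8)**3 = (-(-1 - 2*(-1 + 3 + 64))/8)**3 = (-(-1 - 2*66)/8)**3 = (-(-1 - 132)/8)**3 = (-1/8*(-133))**3 = (133/8)**3 = 2352637/512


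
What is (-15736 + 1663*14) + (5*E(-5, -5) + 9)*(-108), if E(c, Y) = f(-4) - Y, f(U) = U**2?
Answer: -4766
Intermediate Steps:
E(c, Y) = 16 - Y (E(c, Y) = (-4)**2 - Y = 16 - Y)
(-15736 + 1663*14) + (5*E(-5, -5) + 9)*(-108) = (-15736 + 1663*14) + (5*(16 - 1*(-5)) + 9)*(-108) = (-15736 + 23282) + (5*(16 + 5) + 9)*(-108) = 7546 + (5*21 + 9)*(-108) = 7546 + (105 + 9)*(-108) = 7546 + 114*(-108) = 7546 - 12312 = -4766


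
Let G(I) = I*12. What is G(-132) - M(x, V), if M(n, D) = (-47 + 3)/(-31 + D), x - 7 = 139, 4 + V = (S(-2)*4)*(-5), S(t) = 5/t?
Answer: -23716/15 ≈ -1581.1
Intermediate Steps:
V = 46 (V = -4 + ((5/(-2))*4)*(-5) = -4 + ((5*(-½))*4)*(-5) = -4 - 5/2*4*(-5) = -4 - 10*(-5) = -4 + 50 = 46)
x = 146 (x = 7 + 139 = 146)
M(n, D) = -44/(-31 + D)
G(I) = 12*I
G(-132) - M(x, V) = 12*(-132) - (-44)/(-31 + 46) = -1584 - (-44)/15 = -1584 - 1*(-44/15) = -1584 + 44/15 = -23716/15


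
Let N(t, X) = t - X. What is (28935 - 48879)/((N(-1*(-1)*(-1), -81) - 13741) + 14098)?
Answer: -19944/437 ≈ -45.638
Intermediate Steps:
(28935 - 48879)/((N(-1*(-1)*(-1), -81) - 13741) + 14098) = (28935 - 48879)/(((-1*(-1)*(-1) - 1*(-81)) - 13741) + 14098) = -19944/(((1*(-1) + 81) - 13741) + 14098) = -19944/(((-1 + 81) - 13741) + 14098) = -19944/((80 - 13741) + 14098) = -19944/(-13661 + 14098) = -19944/437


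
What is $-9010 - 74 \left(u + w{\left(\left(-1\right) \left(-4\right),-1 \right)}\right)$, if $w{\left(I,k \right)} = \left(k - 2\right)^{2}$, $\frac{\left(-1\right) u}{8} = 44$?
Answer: $16372$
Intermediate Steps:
$u = -352$ ($u = \left(-8\right) 44 = -352$)
$w{\left(I,k \right)} = \left(-2 + k\right)^{2}$
$-9010 - 74 \left(u + w{\left(\left(-1\right) \left(-4\right),-1 \right)}\right) = -9010 - 74 \left(-352 + \left(-2 - 1\right)^{2}\right) = -9010 - 74 \left(-352 + \left(-3\right)^{2}\right) = -9010 - 74 \left(-352 + 9\right) = -9010 - -25382 = -9010 + 25382 = 16372$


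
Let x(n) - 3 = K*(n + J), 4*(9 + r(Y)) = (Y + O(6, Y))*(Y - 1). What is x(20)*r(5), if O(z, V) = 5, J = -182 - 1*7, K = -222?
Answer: 37521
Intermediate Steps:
J = -189 (J = -182 - 7 = -189)
r(Y) = -9 + (-1 + Y)*(5 + Y)/4 (r(Y) = -9 + ((Y + 5)*(Y - 1))/4 = -9 + ((5 + Y)*(-1 + Y))/4 = -9 + ((-1 + Y)*(5 + Y))/4 = -9 + (-1 + Y)*(5 + Y)/4)
x(n) = 41961 - 222*n (x(n) = 3 - 222*(n - 189) = 3 - 222*(-189 + n) = 3 + (41958 - 222*n) = 41961 - 222*n)
x(20)*r(5) = (41961 - 222*20)*(-41/4 + 5 + (¼)*5²) = (41961 - 4440)*(-41/4 + 5 + (¼)*25) = 37521*(-41/4 + 5 + 25/4) = 37521*1 = 37521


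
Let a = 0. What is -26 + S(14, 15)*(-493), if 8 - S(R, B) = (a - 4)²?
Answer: 3918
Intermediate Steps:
S(R, B) = -8 (S(R, B) = 8 - (0 - 4)² = 8 - 1*(-4)² = 8 - 1*16 = 8 - 16 = -8)
-26 + S(14, 15)*(-493) = -26 - 8*(-493) = -26 + 3944 = 3918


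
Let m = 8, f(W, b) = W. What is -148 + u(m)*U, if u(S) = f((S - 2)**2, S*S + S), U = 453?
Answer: 16160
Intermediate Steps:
u(S) = (-2 + S)**2 (u(S) = (S - 2)**2 = (-2 + S)**2)
-148 + u(m)*U = -148 + (-2 + 8)**2*453 = -148 + 6**2*453 = -148 + 36*453 = -148 + 16308 = 16160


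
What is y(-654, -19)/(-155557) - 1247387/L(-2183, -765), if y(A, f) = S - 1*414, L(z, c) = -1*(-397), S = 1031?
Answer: -194040024508/61756129 ≈ -3142.0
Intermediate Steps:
L(z, c) = 397
y(A, f) = 617 (y(A, f) = 1031 - 1*414 = 1031 - 414 = 617)
y(-654, -19)/(-155557) - 1247387/L(-2183, -765) = 617/(-155557) - 1247387/397 = 617*(-1/155557) - 1247387*1/397 = -617/155557 - 1247387/397 = -194040024508/61756129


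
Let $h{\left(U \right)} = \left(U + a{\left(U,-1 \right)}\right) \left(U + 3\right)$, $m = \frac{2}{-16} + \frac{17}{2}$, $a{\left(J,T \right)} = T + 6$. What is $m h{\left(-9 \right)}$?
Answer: $201$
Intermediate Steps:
$a{\left(J,T \right)} = 6 + T$
$m = \frac{67}{8}$ ($m = 2 \left(- \frac{1}{16}\right) + 17 \cdot \frac{1}{2} = - \frac{1}{8} + \frac{17}{2} = \frac{67}{8} \approx 8.375$)
$h{\left(U \right)} = \left(3 + U\right) \left(5 + U\right)$ ($h{\left(U \right)} = \left(U + \left(6 - 1\right)\right) \left(U + 3\right) = \left(U + 5\right) \left(3 + U\right) = \left(5 + U\right) \left(3 + U\right) = \left(3 + U\right) \left(5 + U\right)$)
$m h{\left(-9 \right)} = \frac{67 \left(15 + \left(-9\right)^{2} + 8 \left(-9\right)\right)}{8} = \frac{67 \left(15 + 81 - 72\right)}{8} = \frac{67}{8} \cdot 24 = 201$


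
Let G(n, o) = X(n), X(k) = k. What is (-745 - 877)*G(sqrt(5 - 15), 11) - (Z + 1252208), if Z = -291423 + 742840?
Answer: -1703625 - 1622*I*sqrt(10) ≈ -1.7036e+6 - 5129.2*I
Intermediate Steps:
G(n, o) = n
Z = 451417
(-745 - 877)*G(sqrt(5 - 15), 11) - (Z + 1252208) = (-745 - 877)*sqrt(5 - 15) - (451417 + 1252208) = -1622*I*sqrt(10) - 1*1703625 = -1622*I*sqrt(10) - 1703625 = -1703625 - 1622*I*sqrt(10)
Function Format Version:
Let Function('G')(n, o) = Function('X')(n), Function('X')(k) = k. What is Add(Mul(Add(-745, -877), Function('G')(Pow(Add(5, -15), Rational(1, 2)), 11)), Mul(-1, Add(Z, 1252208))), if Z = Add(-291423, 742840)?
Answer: Add(-1703625, Mul(-1622, I, Pow(10, Rational(1, 2)))) ≈ Add(-1.7036e+6, Mul(-5129.2, I))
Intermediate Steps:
Function('G')(n, o) = n
Z = 451417
Add(Mul(Add(-745, -877), Function('G')(Pow(Add(5, -15), Rational(1, 2)), 11)), Mul(-1, Add(Z, 1252208))) = Add(Mul(Add(-745, -877), Pow(Add(5, -15), Rational(1, 2))), Mul(-1, Add(451417, 1252208))) = Add(Mul(-1622, Pow(-10, Rational(1, 2))), Mul(-1, 1703625)) = Add(Mul(-1622, Mul(I, Pow(10, Rational(1, 2)))), -1703625) = Add(Mul(-1622, I, Pow(10, Rational(1, 2))), -1703625) = Add(-1703625, Mul(-1622, I, Pow(10, Rational(1, 2))))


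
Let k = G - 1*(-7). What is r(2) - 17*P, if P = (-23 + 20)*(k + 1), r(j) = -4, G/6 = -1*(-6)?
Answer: 2240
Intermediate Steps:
G = 36 (G = 6*(-1*(-6)) = 6*6 = 36)
k = 43 (k = 36 - 1*(-7) = 36 + 7 = 43)
P = -132 (P = (-23 + 20)*(43 + 1) = -3*44 = -132)
r(2) - 17*P = -4 - 17*(-132) = -4 + 2244 = 2240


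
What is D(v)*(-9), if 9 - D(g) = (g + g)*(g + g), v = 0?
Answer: -81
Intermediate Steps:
D(g) = 9 - 4*g**2 (D(g) = 9 - (g + g)*(g + g) = 9 - 2*g*2*g = 9 - 4*g**2)
D(v)*(-9) = (9 - 4*0**2)*(-9) = (9 - 4*0)*(-9) = (9 + 0)*(-9) = 9*(-9) = -81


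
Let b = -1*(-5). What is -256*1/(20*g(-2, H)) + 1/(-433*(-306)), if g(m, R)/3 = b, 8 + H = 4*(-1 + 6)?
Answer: -2826599/3312450 ≈ -0.85333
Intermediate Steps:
H = 12 (H = -8 + 4*(-1 + 6) = -8 + 4*5 = -8 + 20 = 12)
b = 5
g(m, R) = 15 (g(m, R) = 3*5 = 15)
-256*1/(20*g(-2, H)) + 1/(-433*(-306)) = -256/(20*15) + 1/(-433*(-306)) = -256/300 - 1/433*(-1/306) = -256*1/300 + 1/132498 = -64/75 + 1/132498 = -2826599/3312450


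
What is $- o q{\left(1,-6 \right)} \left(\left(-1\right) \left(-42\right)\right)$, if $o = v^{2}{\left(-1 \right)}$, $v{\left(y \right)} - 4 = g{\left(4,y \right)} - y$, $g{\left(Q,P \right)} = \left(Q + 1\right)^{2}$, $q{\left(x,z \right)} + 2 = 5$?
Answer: $-113400$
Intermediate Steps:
$q{\left(x,z \right)} = 3$ ($q{\left(x,z \right)} = -2 + 5 = 3$)
$g{\left(Q,P \right)} = \left(1 + Q\right)^{2}$
$v{\left(y \right)} = 29 - y$ ($v{\left(y \right)} = 4 - \left(y - \left(1 + 4\right)^{2}\right) = 4 - \left(-25 + y\right) = 29 - y$)
$o = 900$ ($o = \left(29 - -1\right)^{2} = \left(29 + 1\right)^{2} = 30^{2} = 900$)
$- o q{\left(1,-6 \right)} \left(\left(-1\right) \left(-42\right)\right) = - 900 \cdot 3 \left(\left(-1\right) \left(-42\right)\right) = - 2700 \cdot 42 = \left(-1\right) 113400 = -113400$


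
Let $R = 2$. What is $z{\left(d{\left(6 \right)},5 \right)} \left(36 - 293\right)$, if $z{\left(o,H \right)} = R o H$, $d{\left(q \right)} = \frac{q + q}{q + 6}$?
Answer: $-2570$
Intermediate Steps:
$d{\left(q \right)} = \frac{2 q}{6 + q}$
$z{\left(o,H \right)} = 2 H o$ ($z{\left(o,H \right)} = 2 o H = 2 H o$)
$z{\left(d{\left(6 \right)},5 \right)} \left(36 - 293\right) = 2 \cdot 5 \cdot 2 \cdot 6 \frac{1}{6 + 6} \left(36 - 293\right) = 2 \cdot 5 \cdot 2 \cdot 6 \cdot \frac{1}{12} \left(-257\right) = 2 \cdot 5 \cdot 1 \left(-257\right) = 10 \left(-257\right) = -2570$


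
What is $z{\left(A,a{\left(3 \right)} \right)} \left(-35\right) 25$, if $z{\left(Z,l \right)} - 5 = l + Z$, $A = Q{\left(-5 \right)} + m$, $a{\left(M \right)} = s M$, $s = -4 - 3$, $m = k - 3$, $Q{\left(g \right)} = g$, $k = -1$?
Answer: $21875$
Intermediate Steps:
$m = -4$ ($m = -1 - 3 = -4$)
$s = -7$
$a{\left(M \right)} = - 7 M$
$A = -9$ ($A = -5 - 4 = -9$)
$z{\left(Z,l \right)} = 5 + Z + l$ ($z{\left(Z,l \right)} = 5 + \left(l + Z\right) = 5 + \left(Z + l\right) = 5 + Z + l$)
$z{\left(A,a{\left(3 \right)} \right)} \left(-35\right) 25 = \left(5 - 9 - 21\right) \left(-35\right) 25 = \left(-25\right) \left(-35\right) 25 = 875 \cdot 25 = 21875$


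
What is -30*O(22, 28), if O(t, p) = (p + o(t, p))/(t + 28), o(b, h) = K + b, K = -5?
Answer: -27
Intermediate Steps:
o(b, h) = -5 + b
O(t, p) = (-5 + p + t)/(28 + t) (O(t, p) = (p + (-5 + t))/(t + 28) = (-5 + p + t)/(28 + t))
-30*O(22, 28) = -30*(-5 + 28 + 22)/(28 + 22) = -30*45/50 = -3*45/5 = -30*9/10 = -27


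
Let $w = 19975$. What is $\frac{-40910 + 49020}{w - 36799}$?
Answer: $- \frac{4055}{8412} \approx -0.48205$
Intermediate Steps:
$\frac{-40910 + 49020}{w - 36799} = \frac{-40910 + 49020}{19975 - 36799} = \frac{8110}{-16824} = 8110 \left(- \frac{1}{16824}\right) = - \frac{4055}{8412}$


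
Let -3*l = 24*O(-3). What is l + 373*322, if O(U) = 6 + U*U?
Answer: 119986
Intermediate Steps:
O(U) = 6 + U**2
l = -120 (l = -8*(6 + (-3)**2) = -8*(6 + 9) = -8*15 = -1/3*360 = -120)
l + 373*322 = -120 + 373*322 = -120 + 120106 = 119986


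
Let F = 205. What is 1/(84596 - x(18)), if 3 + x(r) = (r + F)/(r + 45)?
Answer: 63/5329514 ≈ 1.1821e-5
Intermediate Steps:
x(r) = -3 + (205 + r)/(45 + r) (x(r) = -3 + (r + 205)/(r + 45) = -3 + (205 + r)/(45 + r))
1/(84596 - x(18)) = 1/(84596 - 2*(35 - 1*18)/(45 + 18)) = 1/(84596 - 2*(35 - 18)/63) = 1/(84596 - 2*17/63) = 1/(84596 - 1*34/63) = 1/(84596 - 34/63) = 1/(5329514/63) = 63/5329514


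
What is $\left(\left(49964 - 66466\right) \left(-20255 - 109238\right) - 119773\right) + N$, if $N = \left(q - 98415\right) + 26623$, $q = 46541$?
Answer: $2136748462$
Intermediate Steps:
$N = -25251$ ($N = \left(46541 - 98415\right) + 26623 = -51874 + 26623 = -25251$)
$\left(\left(49964 - 66466\right) \left(-20255 - 109238\right) - 119773\right) + N = \left(\left(49964 - 66466\right) \left(-20255 - 109238\right) - 119773\right) - 25251 = \left(\left(-16502\right) \left(-129493\right) - 119773\right) - 25251 = \left(2136893486 - 119773\right) - 25251 = 2136773713 - 25251 = 2136748462$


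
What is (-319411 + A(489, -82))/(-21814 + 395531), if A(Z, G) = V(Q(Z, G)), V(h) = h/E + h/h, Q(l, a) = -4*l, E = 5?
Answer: -1599006/1868585 ≈ -0.85573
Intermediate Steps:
V(h) = 1 + h/5 (V(h) = h/5 + h/h = h*(1/5) + 1 = h/5 + 1 = 1 + h/5)
A(Z, G) = 1 - 4*Z/5 (A(Z, G) = 1 + (-4*Z)/5 = 1 - 4*Z/5)
(-319411 + A(489, -82))/(-21814 + 395531) = (-319411 + (1 - 4/5*489))/(-21814 + 395531) = (-319411 + (1 - 1956/5))/373717 = (-319411 - 1951/5)*(1/373717) = -1599006/5*1/373717 = -1599006/1868585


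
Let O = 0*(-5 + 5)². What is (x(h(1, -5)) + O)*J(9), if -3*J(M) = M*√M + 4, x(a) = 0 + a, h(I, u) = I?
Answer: -31/3 ≈ -10.333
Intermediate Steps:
x(a) = a
O = 0 (O = 0*0² = 0*0 = 0)
J(M) = -4/3 - M^(3/2)/3 (J(M) = -(M*√M + 4)/3 = -(M^(3/2) + 4)/3 = -(4 + M^(3/2))/3 = -4/3 - M^(3/2)/3)
(x(h(1, -5)) + O)*J(9) = (1 + 0)*(-4/3 - 9^(3/2)/3) = 1*(-4/3 - ⅓*27) = 1*(-4/3 - 9) = 1*(-31/3) = -31/3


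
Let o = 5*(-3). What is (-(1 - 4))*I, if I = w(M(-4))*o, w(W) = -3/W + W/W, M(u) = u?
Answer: -315/4 ≈ -78.750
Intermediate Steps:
o = -15
w(W) = 1 - 3/W (w(W) = -3/W + 1 = 1 - 3/W)
I = -105/4 (I = ((-3 - 4)/(-4))*(-15) = -¼*(-7)*(-15) = (7/4)*(-15) = -105/4 ≈ -26.250)
(-(1 - 4))*I = -(1 - 4)*(-105/4) = -1*(-3)*(-105/4) = 3*(-105/4) = -315/4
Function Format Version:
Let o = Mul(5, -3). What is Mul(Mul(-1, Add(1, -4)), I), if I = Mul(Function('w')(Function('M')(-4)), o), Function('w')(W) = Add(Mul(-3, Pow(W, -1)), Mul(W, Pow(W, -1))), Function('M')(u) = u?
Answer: Rational(-315, 4) ≈ -78.750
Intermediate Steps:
o = -15
Function('w')(W) = Add(1, Mul(-3, Pow(W, -1))) (Function('w')(W) = Add(Mul(-3, Pow(W, -1)), 1) = Add(1, Mul(-3, Pow(W, -1))))
I = Rational(-105, 4) (I = Mul(Mul(Pow(-4, -1), Add(-3, -4)), -15) = Mul(Mul(Rational(-1, 4), -7), -15) = Mul(Rational(7, 4), -15) = Rational(-105, 4) ≈ -26.250)
Mul(Mul(-1, Add(1, -4)), I) = Mul(Mul(-1, Add(1, -4)), Rational(-105, 4)) = Mul(Mul(-1, -3), Rational(-105, 4)) = Mul(3, Rational(-105, 4)) = Rational(-315, 4)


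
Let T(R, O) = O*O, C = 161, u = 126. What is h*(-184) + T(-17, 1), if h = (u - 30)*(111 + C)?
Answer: -4804607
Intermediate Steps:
T(R, O) = O²
h = 26112 (h = (126 - 30)*(111 + 161) = 96*272 = 26112)
h*(-184) + T(-17, 1) = 26112*(-184) + 1² = -4804608 + 1 = -4804607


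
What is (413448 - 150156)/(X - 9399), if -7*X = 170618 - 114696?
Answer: -1843044/121715 ≈ -15.142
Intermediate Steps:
X = -55922/7 (X = -(170618 - 114696)/7 = -⅐*55922 = -55922/7 ≈ -7988.9)
(413448 - 150156)/(X - 9399) = (413448 - 150156)/(-55922/7 - 9399) = 263292/(-121715/7) = 263292*(-7/121715) = -1843044/121715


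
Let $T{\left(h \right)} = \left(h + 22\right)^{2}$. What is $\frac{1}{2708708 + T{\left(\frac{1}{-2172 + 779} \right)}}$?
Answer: $\frac{1940449}{5257048845917} \approx 3.6911 \cdot 10^{-7}$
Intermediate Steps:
$T{\left(h \right)} = \left(22 + h\right)^{2}$
$\frac{1}{2708708 + T{\left(\frac{1}{-2172 + 779} \right)}} = \frac{1}{2708708 + \left(22 + \frac{1}{-2172 + 779}\right)^{2}} = \frac{1}{2708708 + \left(22 + \frac{1}{-1393}\right)^{2}} = \frac{1}{2708708 + \left(22 - \frac{1}{1393}\right)^{2}} = \frac{1}{2708708 + \left(\frac{30645}{1393}\right)^{2}} = \frac{1}{2708708 + \frac{939116025}{1940449}} = \frac{1}{\frac{5257048845917}{1940449}} = \frac{1940449}{5257048845917}$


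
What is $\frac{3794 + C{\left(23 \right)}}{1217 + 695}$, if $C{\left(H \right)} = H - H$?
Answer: $\frac{1897}{956} \approx 1.9843$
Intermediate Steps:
$C{\left(H \right)} = 0$
$\frac{3794 + C{\left(23 \right)}}{1217 + 695} = \frac{3794 + 0}{1217 + 695} = \frac{3794}{1912} = 3794 \cdot \frac{1}{1912} = \frac{1897}{956}$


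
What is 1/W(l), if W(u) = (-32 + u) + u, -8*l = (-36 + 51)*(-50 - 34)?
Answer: 1/283 ≈ 0.0035336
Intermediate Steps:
l = 315/2 (l = -(-36 + 51)*(-50 - 34)/8 = -15*(-84)/8 = -⅛*(-1260) = 315/2 ≈ 157.50)
W(u) = -32 + 2*u
1/W(l) = 1/(-32 + 2*(315/2)) = 1/(-32 + 315) = 1/283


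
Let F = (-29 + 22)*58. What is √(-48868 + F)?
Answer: I*√49274 ≈ 221.98*I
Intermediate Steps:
F = -406 (F = -7*58 = -406)
√(-48868 + F) = √(-48868 - 406) = √(-49274) = I*√49274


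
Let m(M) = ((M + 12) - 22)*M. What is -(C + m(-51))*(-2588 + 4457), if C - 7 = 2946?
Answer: -11333616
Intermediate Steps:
C = 2953 (C = 7 + 2946 = 2953)
m(M) = M*(-10 + M) (m(M) = ((12 + M) - 22)*M = (-10 + M)*M = M*(-10 + M))
-(C + m(-51))*(-2588 + 4457) = -(2953 - 51*(-10 - 51))*(-2588 + 4457) = -(2953 - 51*(-61))*1869 = -(2953 + 3111)*1869 = -6064*1869 = -1*11333616 = -11333616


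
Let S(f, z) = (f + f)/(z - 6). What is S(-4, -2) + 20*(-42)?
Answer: -839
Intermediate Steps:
S(f, z) = 2*f/(-6 + z) (S(f, z) = (2*f)/(-6 + z) = 2*f/(-6 + z))
S(-4, -2) + 20*(-42) = 2*(-4)/(-6 - 2) + 20*(-42) = 2*(-4)/(-8) - 840 = 2*(-4)*(-⅛) - 840 = 1 - 840 = -839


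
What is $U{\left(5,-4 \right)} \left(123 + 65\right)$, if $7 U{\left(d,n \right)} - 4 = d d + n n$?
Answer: $\frac{8460}{7} \approx 1208.6$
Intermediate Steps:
$U{\left(d,n \right)} = \frac{4}{7} + \frac{d^{2}}{7} + \frac{n^{2}}{7}$ ($U{\left(d,n \right)} = \frac{4}{7} + \frac{d d + n n}{7} = \frac{4}{7} + \frac{d^{2} + n^{2}}{7} = \frac{4}{7} + \left(\frac{d^{2}}{7} + \frac{n^{2}}{7}\right) = \frac{4}{7} + \frac{d^{2}}{7} + \frac{n^{2}}{7}$)
$U{\left(5,-4 \right)} \left(123 + 65\right) = \left(\frac{4}{7} + \frac{5^{2}}{7} + \frac{\left(-4\right)^{2}}{7}\right) \left(123 + 65\right) = \left(\frac{4}{7} + \frac{1}{7} \cdot 25 + \frac{1}{7} \cdot 16\right) 188 = \left(\frac{4}{7} + \frac{25}{7} + \frac{16}{7}\right) 188 = \frac{45}{7} \cdot 188 = \frac{8460}{7}$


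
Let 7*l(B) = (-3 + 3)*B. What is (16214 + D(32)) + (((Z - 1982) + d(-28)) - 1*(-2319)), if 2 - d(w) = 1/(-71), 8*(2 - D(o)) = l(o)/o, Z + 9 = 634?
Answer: 1219781/71 ≈ 17180.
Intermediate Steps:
Z = 625 (Z = -9 + 634 = 625)
l(B) = 0 (l(B) = ((-3 + 3)*B)/7 = (0*B)/7 = (1/7)*0 = 0)
D(o) = 2 (D(o) = 2 - 0/o = 2 - 1/8*0 = 2 + 0 = 2)
d(w) = 143/71 (d(w) = 2 - 1/(-71) = 2 - 1*(-1/71) = 2 + 1/71 = 143/71)
(16214 + D(32)) + (((Z - 1982) + d(-28)) - 1*(-2319)) = (16214 + 2) + (((625 - 1982) + 143/71) - 1*(-2319)) = 16216 + ((-1357 + 143/71) + 2319) = 16216 + (-96204/71 + 2319) = 16216 + 68445/71 = 1219781/71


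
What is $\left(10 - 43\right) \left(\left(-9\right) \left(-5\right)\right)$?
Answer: $-1485$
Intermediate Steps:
$\left(10 - 43\right) \left(\left(-9\right) \left(-5\right)\right) = \left(-33\right) 45 = -1485$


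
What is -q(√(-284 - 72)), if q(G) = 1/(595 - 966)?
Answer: 1/371 ≈ 0.0026954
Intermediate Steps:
q(G) = -1/371 (q(G) = 1/(-371) = -1/371)
-q(√(-284 - 72)) = -1*(-1/371) = 1/371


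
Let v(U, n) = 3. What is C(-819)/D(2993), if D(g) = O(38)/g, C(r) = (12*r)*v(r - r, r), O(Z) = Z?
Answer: -44122806/19 ≈ -2.3223e+6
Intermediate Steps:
C(r) = 36*r (C(r) = (12*r)*3 = 36*r)
D(g) = 38/g
C(-819)/D(2993) = (36*(-819))/((38/2993)) = -29484/(38*(1/2993)) = -29484/38/2993 = -29484*2993/38 = -44122806/19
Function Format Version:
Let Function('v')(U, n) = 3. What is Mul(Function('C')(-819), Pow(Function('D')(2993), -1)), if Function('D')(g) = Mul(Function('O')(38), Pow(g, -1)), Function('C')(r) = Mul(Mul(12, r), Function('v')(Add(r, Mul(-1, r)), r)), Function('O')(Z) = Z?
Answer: Rational(-44122806, 19) ≈ -2.3223e+6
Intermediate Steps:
Function('C')(r) = Mul(36, r) (Function('C')(r) = Mul(Mul(12, r), 3) = Mul(36, r))
Function('D')(g) = Mul(38, Pow(g, -1))
Mul(Function('C')(-819), Pow(Function('D')(2993), -1)) = Mul(Mul(36, -819), Pow(Mul(38, Pow(2993, -1)), -1)) = Mul(-29484, Pow(Mul(38, Rational(1, 2993)), -1)) = Mul(-29484, Pow(Rational(38, 2993), -1)) = Mul(-29484, Rational(2993, 38)) = Rational(-44122806, 19)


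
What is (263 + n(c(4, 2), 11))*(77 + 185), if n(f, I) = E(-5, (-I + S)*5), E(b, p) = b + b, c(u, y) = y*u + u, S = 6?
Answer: 66286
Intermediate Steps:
c(u, y) = u + u*y (c(u, y) = u*y + u = u + u*y)
E(b, p) = 2*b
n(f, I) = -10 (n(f, I) = 2*(-5) = -10)
(263 + n(c(4, 2), 11))*(77 + 185) = (263 - 10)*(77 + 185) = 253*262 = 66286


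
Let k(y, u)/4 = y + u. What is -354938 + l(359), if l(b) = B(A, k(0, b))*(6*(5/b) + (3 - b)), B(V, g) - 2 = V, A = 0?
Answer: -127678290/359 ≈ -3.5565e+5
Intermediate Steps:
k(y, u) = 4*u + 4*y (k(y, u) = 4*(y + u) = 4*(u + y) = 4*u + 4*y)
B(V, g) = 2 + V
l(b) = 6 - 2*b + 60/b (l(b) = (2 + 0)*(6*(5/b) + (3 - b)) = 2*(30/b + (3 - b)) = 2*(3 - b + 30/b) = 6 - 2*b + 60/b)
-354938 + l(359) = -354938 + (6 - 2*359 + 60/359) = -354938 + (6 - 718 + 60*(1/359)) = -354938 + (6 - 718 + 60/359) = -354938 - 255548/359 = -127678290/359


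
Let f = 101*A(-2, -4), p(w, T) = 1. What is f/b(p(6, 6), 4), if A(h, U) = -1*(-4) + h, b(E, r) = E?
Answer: 202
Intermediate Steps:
A(h, U) = 4 + h
f = 202 (f = 101*(4 - 2) = 101*2 = 202)
f/b(p(6, 6), 4) = 202/1 = 202*1 = 202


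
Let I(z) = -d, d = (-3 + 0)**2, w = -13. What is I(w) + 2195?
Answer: 2186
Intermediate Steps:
d = 9 (d = (-3)**2 = 9)
I(z) = -9 (I(z) = -1*9 = -9)
I(w) + 2195 = -9 + 2195 = 2186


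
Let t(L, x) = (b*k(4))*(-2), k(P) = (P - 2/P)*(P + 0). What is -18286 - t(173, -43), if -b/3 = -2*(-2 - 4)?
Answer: -19294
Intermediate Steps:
b = -36 (b = -(-6)*(-2 - 4) = -(-6)*(-6) = -3*12 = -36)
k(P) = P*(P - 2/P) (k(P) = (P - 2/P)*P = P*(P - 2/P))
t(L, x) = 1008 (t(L, x) = -36*(-2 + 4²)*(-2) = -36*(-2 + 16)*(-2) = -36*14*(-2) = -504*(-2) = 1008)
-18286 - t(173, -43) = -18286 - 1*1008 = -18286 - 1008 = -19294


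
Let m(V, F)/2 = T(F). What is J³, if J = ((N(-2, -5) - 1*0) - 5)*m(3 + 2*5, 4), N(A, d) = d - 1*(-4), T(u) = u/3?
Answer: -4096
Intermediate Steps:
T(u) = u/3 (T(u) = u*(⅓) = u/3)
m(V, F) = 2*F/3 (m(V, F) = 2*(F/3) = 2*F/3)
N(A, d) = 4 + d (N(A, d) = d + 4 = 4 + d)
J = -16 (J = (((4 - 5) - 1*0) - 5)*((⅔)*4) = ((-1 + 0) - 5)*(8/3) = (-1 - 5)*(8/3) = -6*8/3 = -16)
J³ = (-16)³ = -4096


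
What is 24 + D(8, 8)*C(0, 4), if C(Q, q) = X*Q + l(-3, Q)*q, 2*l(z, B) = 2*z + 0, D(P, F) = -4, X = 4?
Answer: 72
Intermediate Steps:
l(z, B) = z (l(z, B) = (2*z + 0)/2 = (2*z)/2 = z)
C(Q, q) = -3*q + 4*Q (C(Q, q) = 4*Q - 3*q = -3*q + 4*Q)
24 + D(8, 8)*C(0, 4) = 24 - 4*(-3*4 + 4*0) = 24 - 4*(-12 + 0) = 24 - 4*(-12) = 24 + 48 = 72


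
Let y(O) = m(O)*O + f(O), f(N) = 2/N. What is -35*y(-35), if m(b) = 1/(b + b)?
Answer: -31/2 ≈ -15.500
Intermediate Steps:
m(b) = 1/(2*b)
y(O) = ½ + 2/O (y(O) = (1/(2*O))*O + 2/O = ½ + 2/O)
-35*y(-35) = -35*(4 - 35)/(2*(-35)) = -35*(-1)*(-31)/(2*35) = -35*31/70 = -31/2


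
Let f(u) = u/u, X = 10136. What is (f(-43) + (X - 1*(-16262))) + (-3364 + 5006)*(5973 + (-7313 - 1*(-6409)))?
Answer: 8349697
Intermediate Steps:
f(u) = 1
(f(-43) + (X - 1*(-16262))) + (-3364 + 5006)*(5973 + (-7313 - 1*(-6409))) = (1 + (10136 - 1*(-16262))) + (-3364 + 5006)*(5973 + (-7313 - 1*(-6409))) = (1 + (10136 + 16262)) + 1642*(5973 + (-7313 + 6409)) = (1 + 26398) + 1642*(5973 - 904) = 26399 + 1642*5069 = 26399 + 8323298 = 8349697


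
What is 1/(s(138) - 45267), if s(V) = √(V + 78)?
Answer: -15089/683033691 - 2*√6/683033691 ≈ -2.2098e-5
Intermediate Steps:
s(V) = √(78 + V)
1/(s(138) - 45267) = 1/(√(78 + 138) - 45267) = 1/(√216 - 45267) = 1/(6*√6 - 45267) = 1/(-45267 + 6*√6)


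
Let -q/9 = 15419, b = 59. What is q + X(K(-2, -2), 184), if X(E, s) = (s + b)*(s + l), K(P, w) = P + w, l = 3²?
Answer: -91872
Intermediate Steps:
q = -138771 (q = -9*15419 = -138771)
l = 9
X(E, s) = (9 + s)*(59 + s) (X(E, s) = (s + 59)*(s + 9) = (59 + s)*(9 + s) = (9 + s)*(59 + s))
q + X(K(-2, -2), 184) = -138771 + (531 + 184² + 68*184) = -138771 + (531 + 33856 + 12512) = -138771 + 46899 = -91872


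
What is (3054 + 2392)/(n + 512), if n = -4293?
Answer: -5446/3781 ≈ -1.4404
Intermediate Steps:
(3054 + 2392)/(n + 512) = (3054 + 2392)/(-4293 + 512) = 5446/(-3781) = 5446*(-1/3781) = -5446/3781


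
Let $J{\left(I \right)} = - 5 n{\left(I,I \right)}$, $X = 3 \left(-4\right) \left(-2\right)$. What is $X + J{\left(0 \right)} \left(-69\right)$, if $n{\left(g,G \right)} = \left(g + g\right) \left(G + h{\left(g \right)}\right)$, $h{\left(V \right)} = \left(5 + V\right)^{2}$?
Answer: $24$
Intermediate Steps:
$n{\left(g,G \right)} = 2 g \left(G + \left(5 + g\right)^{2}\right)$ ($n{\left(g,G \right)} = \left(g + g\right) \left(G + \left(5 + g\right)^{2}\right) = 2 g \left(G + \left(5 + g\right)^{2}\right)$)
$X = 24$ ($X = \left(-12\right) \left(-2\right) = 24$)
$J{\left(I \right)} = - 10 I \left(I + \left(5 + I\right)^{2}\right)$ ($J{\left(I \right)} = - 5 \cdot 2 I \left(I + \left(5 + I\right)^{2}\right) = - 10 I \left(I + \left(5 + I\right)^{2}\right)$)
$X + J{\left(0 \right)} \left(-69\right) = 24 + \left(-10\right) 0 \left(0 + \left(5 + 0\right)^{2}\right) \left(-69\right) = 24 + \left(-10\right) 0 \left(0 + 5^{2}\right) \left(-69\right) = 24 + \left(-10\right) 0 \left(0 + 25\right) \left(-69\right) = 24 + \left(-10\right) 0 \cdot 25 \left(-69\right) = 24 + 0 \left(-69\right) = 24 + 0 = 24$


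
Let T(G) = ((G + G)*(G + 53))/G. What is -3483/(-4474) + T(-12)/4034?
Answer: 7208645/9024058 ≈ 0.79883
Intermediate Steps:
T(G) = 106 + 2*G (T(G) = ((2*G)*(53 + G))/G = (2*G*(53 + G))/G = 106 + 2*G)
-3483/(-4474) + T(-12)/4034 = -3483/(-4474) + (106 + 2*(-12))/4034 = -3483*(-1/4474) + (106 - 24)*(1/4034) = 3483/4474 + 82*(1/4034) = 3483/4474 + 41/2017 = 7208645/9024058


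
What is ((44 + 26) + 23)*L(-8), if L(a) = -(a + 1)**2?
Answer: -4557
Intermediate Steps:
L(a) = -(1 + a)**2
((44 + 26) + 23)*L(-8) = ((44 + 26) + 23)*(-(1 - 8)**2) = (70 + 23)*(-1*(-7)**2) = 93*(-1*49) = 93*(-49) = -4557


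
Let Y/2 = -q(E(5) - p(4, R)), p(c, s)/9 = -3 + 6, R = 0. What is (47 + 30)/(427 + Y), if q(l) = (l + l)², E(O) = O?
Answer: -77/3445 ≈ -0.022351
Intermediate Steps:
p(c, s) = 27 (p(c, s) = 9*(-3 + 6) = 9*3 = 27)
q(l) = 4*l² (q(l) = (2*l)² = 4*l²)
Y = -3872 (Y = 2*(-4*(5 - 1*27)²) = 2*(-4*(5 - 27)²) = 2*(-4*(-22)²) = 2*(-4*484) = 2*(-1*1936) = 2*(-1936) = -3872)
(47 + 30)/(427 + Y) = (47 + 30)/(427 - 3872) = 77/(-3445) = 77*(-1/3445) = -77/3445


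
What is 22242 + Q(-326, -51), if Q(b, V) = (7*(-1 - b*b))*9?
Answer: -6673209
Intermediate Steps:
Q(b, V) = -63 - 63*b² (Q(b, V) = (7*(-1 - b²))*9 = (-7 - 7*b²)*9 = -63 - 63*b²)
22242 + Q(-326, -51) = 22242 + (-63 - 63*(-326)²) = 22242 + (-63 - 63*106276) = 22242 + (-63 - 6695388) = 22242 - 6695451 = -6673209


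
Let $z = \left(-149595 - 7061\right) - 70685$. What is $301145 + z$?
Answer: $73804$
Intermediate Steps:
$z = -227341$ ($z = -156656 - 70685 = -227341$)
$301145 + z = 301145 - 227341 = 73804$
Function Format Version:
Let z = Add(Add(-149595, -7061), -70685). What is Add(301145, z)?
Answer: 73804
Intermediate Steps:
z = -227341 (z = Add(-156656, -70685) = -227341)
Add(301145, z) = Add(301145, -227341) = 73804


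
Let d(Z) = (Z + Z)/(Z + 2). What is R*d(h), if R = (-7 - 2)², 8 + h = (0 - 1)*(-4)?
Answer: 324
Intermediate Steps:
h = -4 (h = -8 + (0 - 1)*(-4) = -8 - 1*(-4) = -8 + 4 = -4)
d(Z) = 2*Z/(2 + Z) (d(Z) = (2*Z)/(2 + Z) = 2*Z/(2 + Z))
R = 81 (R = (-9)² = 81)
R*d(h) = 81*(2*(-4)/(2 - 4)) = 81*(2*(-4)/(-2)) = 81*(2*(-4)*(-½)) = 81*4 = 324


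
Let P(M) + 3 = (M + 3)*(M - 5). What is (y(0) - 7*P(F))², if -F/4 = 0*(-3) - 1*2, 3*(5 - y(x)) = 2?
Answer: 380689/9 ≈ 42299.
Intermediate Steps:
y(x) = 13/3 (y(x) = 5 - ⅓*2 = 5 - ⅔ = 13/3)
F = 8 (F = -4*(0*(-3) - 1*2) = -4*(0 - 2) = -4*(-2) = 8)
P(M) = -3 + (-5 + M)*(3 + M) (P(M) = -3 + (M + 3)*(M - 5) = -3 + (3 + M)*(-5 + M) = -3 + (-5 + M)*(3 + M))
(y(0) - 7*P(F))² = (13/3 - 7*(-18 + 8² - 2*8))² = (13/3 - 7*(-18 + 64 - 16))² = (13/3 - 7*30)² = (13/3 - 210)² = (-617/3)² = 380689/9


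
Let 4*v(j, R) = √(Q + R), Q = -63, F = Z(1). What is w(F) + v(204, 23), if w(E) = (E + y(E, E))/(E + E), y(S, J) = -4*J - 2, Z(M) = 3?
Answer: -11/6 + I*√10/2 ≈ -1.8333 + 1.5811*I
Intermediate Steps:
F = 3
y(S, J) = -2 - 4*J
w(E) = (-2 - 3*E)/(2*E) (w(E) = (E + (-2 - 4*E))/(E + E) = (-2 - 3*E)/((2*E)) = (-2 - 3*E)*(1/(2*E)) = (-2 - 3*E)/(2*E))
v(j, R) = √(-63 + R)/4
w(F) + v(204, 23) = (-3/2 - 1/3) + √(-63 + 23)/4 = (-3/2 - 1*⅓) + √(-40)/4 = (-3/2 - ⅓) + (2*I*√10)/4 = -11/6 + I*√10/2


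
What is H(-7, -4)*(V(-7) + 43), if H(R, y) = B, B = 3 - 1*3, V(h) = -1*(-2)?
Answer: 0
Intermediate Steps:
V(h) = 2
B = 0 (B = 3 - 3 = 0)
H(R, y) = 0
H(-7, -4)*(V(-7) + 43) = 0*(2 + 43) = 0*45 = 0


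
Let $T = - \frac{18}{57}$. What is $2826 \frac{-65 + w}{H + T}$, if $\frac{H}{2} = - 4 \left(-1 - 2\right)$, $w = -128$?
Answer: $- \frac{575719}{25} \approx -23029.0$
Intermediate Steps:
$T = - \frac{6}{19}$ ($T = \left(-18\right) \frac{1}{57} = - \frac{6}{19} \approx -0.31579$)
$H = 24$ ($H = 2 \left(- 4 \left(-1 - 2\right)\right) = 2 \left(\left(-4\right) \left(-3\right)\right) = 2 \cdot 12 = 24$)
$2826 \frac{-65 + w}{H + T} = 2826 \frac{-65 - 128}{24 - \frac{6}{19}} = 2826 \left(- \frac{193}{\frac{450}{19}}\right) = 2826 \left(\left(-193\right) \frac{19}{450}\right) = 2826 \left(- \frac{3667}{450}\right) = - \frac{575719}{25}$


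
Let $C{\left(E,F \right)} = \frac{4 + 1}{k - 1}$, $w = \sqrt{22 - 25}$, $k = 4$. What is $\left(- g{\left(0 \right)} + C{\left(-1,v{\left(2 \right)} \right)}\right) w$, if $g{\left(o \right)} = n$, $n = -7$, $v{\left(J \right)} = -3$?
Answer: $\frac{26 i \sqrt{3}}{3} \approx 15.011 i$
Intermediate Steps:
$w = i \sqrt{3}$ ($w = \sqrt{-3} = i \sqrt{3} \approx 1.732 i$)
$g{\left(o \right)} = -7$
$C{\left(E,F \right)} = \frac{5}{3}$ ($C{\left(E,F \right)} = \frac{4 + 1}{4 - 1} = \frac{5}{3}$)
$\left(- g{\left(0 \right)} + C{\left(-1,v{\left(2 \right)} \right)}\right) w = \left(\left(-1\right) \left(-7\right) + \frac{5}{3}\right) i \sqrt{3} = \left(7 + \frac{5}{3}\right) i \sqrt{3} = \frac{26 i \sqrt{3}}{3}$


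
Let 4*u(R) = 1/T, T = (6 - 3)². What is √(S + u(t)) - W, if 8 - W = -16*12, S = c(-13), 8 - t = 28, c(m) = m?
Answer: -200 + I*√467/6 ≈ -200.0 + 3.6017*I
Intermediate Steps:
T = 9 (T = 3² = 9)
t = -20 (t = 8 - 1*28 = 8 - 28 = -20)
S = -13
u(R) = 1/36 (u(R) = (¼)/9 = (¼)*(⅑) = 1/36)
W = 200 (W = 8 - (-16)*12 = 8 - 1*(-192) = 8 + 192 = 200)
√(S + u(t)) - W = √(-13 + 1/36) - 1*200 = √(-467/36) - 200 = I*√467/6 - 200 = -200 + I*√467/6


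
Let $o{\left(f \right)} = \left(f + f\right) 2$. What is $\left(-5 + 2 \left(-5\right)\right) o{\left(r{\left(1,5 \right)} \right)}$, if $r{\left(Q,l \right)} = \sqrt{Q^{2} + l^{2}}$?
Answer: $- 60 \sqrt{26} \approx -305.94$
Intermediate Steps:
$o{\left(f \right)} = 4 f$ ($o{\left(f \right)} = 2 f 2 = 4 f$)
$\left(-5 + 2 \left(-5\right)\right) o{\left(r{\left(1,5 \right)} \right)} = \left(-5 + 2 \left(-5\right)\right) 4 \sqrt{1^{2} + 5^{2}} = \left(-5 - 10\right) 4 \sqrt{1 + 25} = - 15 \cdot 4 \sqrt{26} = - 60 \sqrt{26}$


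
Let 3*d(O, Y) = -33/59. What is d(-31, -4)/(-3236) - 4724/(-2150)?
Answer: 450974313/205243300 ≈ 2.1973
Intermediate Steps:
d(O, Y) = -11/59 (d(O, Y) = (-33/59)/3 = (-33*1/59)/3 = (⅓)*(-33/59) = -11/59)
d(-31, -4)/(-3236) - 4724/(-2150) = -11/59/(-3236) - 4724/(-2150) = -11/59*(-1/3236) - 4724*(-1/2150) = 11/190924 + 2362/1075 = 450974313/205243300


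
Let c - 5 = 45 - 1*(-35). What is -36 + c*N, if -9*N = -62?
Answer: 4946/9 ≈ 549.56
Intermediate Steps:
c = 85 (c = 5 + (45 - 1*(-35)) = 5 + (45 + 35) = 5 + 80 = 85)
N = 62/9 (N = -⅑*(-62) = 62/9 ≈ 6.8889)
-36 + c*N = -36 + 85*(62/9) = -36 + 5270/9 = 4946/9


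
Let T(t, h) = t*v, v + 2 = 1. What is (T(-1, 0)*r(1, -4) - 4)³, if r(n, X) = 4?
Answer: 0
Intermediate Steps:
v = -1 (v = -2 + 1 = -1)
T(t, h) = -t (T(t, h) = t*(-1) = -t)
(T(-1, 0)*r(1, -4) - 4)³ = (-1*(-1)*4 - 4)³ = (1*4 - 4)³ = (4 - 4)³ = 0³ = 0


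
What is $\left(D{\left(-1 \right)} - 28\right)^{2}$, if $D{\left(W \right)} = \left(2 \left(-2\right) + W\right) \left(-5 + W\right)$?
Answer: $4$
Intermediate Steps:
$D{\left(W \right)} = \left(-5 + W\right) \left(-4 + W\right)$ ($D{\left(W \right)} = \left(-4 + W\right) \left(-5 + W\right) = \left(-5 + W\right) \left(-4 + W\right)$)
$\left(D{\left(-1 \right)} - 28\right)^{2} = \left(\left(20 + \left(-1\right)^{2} - -9\right) - 28\right)^{2} = \left(\left(20 + 1 + 9\right) - 28\right)^{2} = \left(30 - 28\right)^{2} = 2^{2} = 4$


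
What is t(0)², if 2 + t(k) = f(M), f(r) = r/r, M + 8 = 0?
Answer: 1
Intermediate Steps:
M = -8 (M = -8 + 0 = -8)
f(r) = 1
t(k) = -1 (t(k) = -2 + 1 = -1)
t(0)² = (-1)² = 1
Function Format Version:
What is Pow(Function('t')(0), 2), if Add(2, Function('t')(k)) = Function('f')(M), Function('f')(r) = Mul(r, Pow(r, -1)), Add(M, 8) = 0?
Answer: 1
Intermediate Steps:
M = -8 (M = Add(-8, 0) = -8)
Function('f')(r) = 1
Function('t')(k) = -1 (Function('t')(k) = Add(-2, 1) = -1)
Pow(Function('t')(0), 2) = Pow(-1, 2) = 1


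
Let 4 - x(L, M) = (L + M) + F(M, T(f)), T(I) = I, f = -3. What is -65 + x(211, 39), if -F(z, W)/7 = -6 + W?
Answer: -374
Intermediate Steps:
F(z, W) = 42 - 7*W (F(z, W) = -7*(-6 + W) = 42 - 7*W)
x(L, M) = -59 - L - M (x(L, M) = 4 - ((L + M) + (42 - 7*(-3))) = 4 - ((L + M) + (42 + 21)) = 4 - ((L + M) + 63) = 4 - (63 + L + M) = 4 + (-63 - L - M) = -59 - L - M)
-65 + x(211, 39) = -65 + (-59 - 1*211 - 1*39) = -65 + (-59 - 211 - 39) = -65 - 309 = -374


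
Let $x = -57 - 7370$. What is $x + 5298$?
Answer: $-2129$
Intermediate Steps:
$x = -7427$ ($x = -57 - 7370 = -7427$)
$x + 5298 = -7427 + 5298 = -2129$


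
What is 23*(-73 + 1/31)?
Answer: -52026/31 ≈ -1678.3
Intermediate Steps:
23*(-73 + 1/31) = 23*(-2262/31) = -52026/31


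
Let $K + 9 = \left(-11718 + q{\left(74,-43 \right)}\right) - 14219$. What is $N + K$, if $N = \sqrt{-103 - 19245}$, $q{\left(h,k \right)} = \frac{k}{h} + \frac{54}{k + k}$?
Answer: $- \frac{82564019}{3182} + 2 i \sqrt{4837} \approx -25947.0 + 139.1 i$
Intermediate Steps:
$q{\left(h,k \right)} = \frac{27}{k} + \frac{k}{h}$ ($q{\left(h,k \right)} = \frac{k}{h} + \frac{54}{2 k} = \frac{k}{h} + 54 \frac{1}{2 k} = \frac{k}{h} + \frac{27}{k} = \frac{27}{k} + \frac{k}{h}$)
$N = 2 i \sqrt{4837}$ ($N = \sqrt{-19348} = 2 i \sqrt{4837} \approx 139.1 i$)
$K = - \frac{82564019}{3182}$ ($K = -9 + \left(\left(-11718 + \left(\frac{27}{-43} - \frac{43}{74}\right)\right) - 14219\right) = -9 + \left(\left(-11718 + \left(27 \left(- \frac{1}{43}\right) - \frac{43}{74}\right)\right) - 14219\right) = -9 - \frac{82535381}{3182} = - \frac{82564019}{3182} \approx -25947.0$)
$N + K = 2 i \sqrt{4837} - \frac{82564019}{3182} = - \frac{82564019}{3182} + 2 i \sqrt{4837}$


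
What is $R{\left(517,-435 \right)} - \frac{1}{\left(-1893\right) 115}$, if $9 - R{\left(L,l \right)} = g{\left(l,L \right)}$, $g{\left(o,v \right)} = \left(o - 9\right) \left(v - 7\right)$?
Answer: $\frac{49296815056}{217695} \approx 2.2645 \cdot 10^{5}$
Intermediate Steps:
$g{\left(o,v \right)} = \left(-9 + o\right) \left(-7 + v\right)$
$R{\left(L,l \right)} = -54 + 7 l + 9 L - L l$ ($R{\left(L,l \right)} = 9 - \left(63 - 9 L - 7 l + l L\right) = 9 - \left(63 - 9 L - 7 l + L l\right) = -54 + 7 l + 9 L - L l$)
$R{\left(517,-435 \right)} - \frac{1}{\left(-1893\right) 115} = \left(-54 + 7 \left(-435\right) + 9 \cdot 517 - 517 \left(-435\right)\right) - \frac{1}{\left(-1893\right) 115} = \left(-54 - 3045 + 4653 + 224895\right) - \frac{1}{-217695} = 226449 - - \frac{1}{217695} = 226449 + \frac{1}{217695} = \frac{49296815056}{217695}$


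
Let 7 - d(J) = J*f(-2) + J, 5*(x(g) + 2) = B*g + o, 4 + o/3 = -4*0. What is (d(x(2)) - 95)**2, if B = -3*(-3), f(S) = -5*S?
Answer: 156816/25 ≈ 6272.6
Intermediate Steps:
B = 9
o = -12 (o = -12 + 3*(-4*0) = -12 + 3*0 = -12 + 0 = -12)
x(g) = -22/5 + 9*g/5 (x(g) = -2 + (9*g - 12)/5 = -2 + (-12 + 9*g)/5 = -2 + (-12/5 + 9*g/5) = -22/5 + 9*g/5)
d(J) = 7 - 11*J (d(J) = 7 - (J*(-5*(-2)) + J) = 7 - (J*10 + J) = 7 - (10*J + J) = 7 - 11*J)
(d(x(2)) - 95)**2 = ((7 - 11*(-22/5 + (9/5)*2)) - 95)**2 = ((7 - 11*(-22/5 + 18/5)) - 95)**2 = ((7 - 11*(-4/5)) - 95)**2 = ((7 + 44/5) - 95)**2 = (79/5 - 95)**2 = (-396/5)**2 = 156816/25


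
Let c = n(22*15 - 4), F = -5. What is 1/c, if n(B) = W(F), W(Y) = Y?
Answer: -1/5 ≈ -0.20000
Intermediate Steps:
n(B) = -5
c = -5
1/c = 1/(-5) = -1/5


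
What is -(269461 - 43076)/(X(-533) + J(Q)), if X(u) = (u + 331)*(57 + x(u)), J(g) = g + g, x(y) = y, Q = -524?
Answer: -226385/95104 ≈ -2.3804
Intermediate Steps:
J(g) = 2*g
X(u) = (57 + u)*(331 + u) (X(u) = (u + 331)*(57 + u) = (331 + u)*(57 + u) = (57 + u)*(331 + u))
-(269461 - 43076)/(X(-533) + J(Q)) = -(269461 - 43076)/((18867 + (-533)² + 388*(-533)) + 2*(-524)) = -226385/((18867 + 284089 - 206804) - 1048) = -226385/(96152 - 1048) = -226385/95104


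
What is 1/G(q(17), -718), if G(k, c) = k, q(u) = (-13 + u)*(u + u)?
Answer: 1/136 ≈ 0.0073529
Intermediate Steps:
q(u) = 2*u*(-13 + u) (q(u) = (-13 + u)*(2*u) = 2*u*(-13 + u))
1/G(q(17), -718) = 1/(2*17*(-13 + 17)) = 1/(2*17*4) = 1/136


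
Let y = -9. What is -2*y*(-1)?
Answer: -18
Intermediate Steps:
-2*y*(-1) = -2*(-9)*(-1) = 18*(-1) = -18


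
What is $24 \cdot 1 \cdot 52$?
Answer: $1248$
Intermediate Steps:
$24 \cdot 1 \cdot 52 = 24 \cdot 52 = 1248$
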